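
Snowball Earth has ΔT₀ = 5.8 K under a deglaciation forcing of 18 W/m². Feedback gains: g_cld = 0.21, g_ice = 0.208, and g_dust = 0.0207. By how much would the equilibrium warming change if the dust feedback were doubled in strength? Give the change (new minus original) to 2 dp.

0.40 K

Original: g = 0.4387, ΔT = 5.8/(1−0.4387) = 10.3332 K.
With doubled dust: g' = 0.4594, ΔT' = 5.8/(1−0.4594) = 10.7288 K.
Change = 10.7288 − 10.3332 = 0.40 K.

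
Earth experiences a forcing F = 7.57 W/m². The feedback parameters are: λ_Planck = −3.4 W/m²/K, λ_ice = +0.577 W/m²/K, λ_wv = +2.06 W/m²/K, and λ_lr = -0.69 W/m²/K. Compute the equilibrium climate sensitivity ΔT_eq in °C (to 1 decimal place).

Net feedback parameter λ = (−3.4) + (+0.577) + (+2.06) + (-0.69) = -1.453 W/m²/K.
ΔT = −F/λ = −7.57/(-1.453) = 5.2 °C.

5.2 °C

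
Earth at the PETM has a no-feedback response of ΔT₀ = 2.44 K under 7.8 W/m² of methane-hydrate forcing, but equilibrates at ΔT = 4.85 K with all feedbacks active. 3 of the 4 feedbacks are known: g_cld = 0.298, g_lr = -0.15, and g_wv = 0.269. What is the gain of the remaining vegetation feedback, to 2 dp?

0.08

Amplification A = ΔT/ΔT₀ = 4.85/2.44 = 1.988.
Total gain g = 1 − 1/A = 1 − 1/1.988 = 0.497.
Known gains sum to 0.298 − 0.15 + 0.269 = 0.417.
g_veg = 0.497 − 0.417 = 0.08.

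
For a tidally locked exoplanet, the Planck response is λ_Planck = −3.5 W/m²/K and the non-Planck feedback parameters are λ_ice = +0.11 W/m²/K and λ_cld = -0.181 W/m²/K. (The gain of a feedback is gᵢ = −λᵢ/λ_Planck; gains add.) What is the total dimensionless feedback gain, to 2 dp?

-0.02

Convert to gains: g_ice = 0.11/3.5 = 0.03143; g_cld = -0.181/3.5 = -0.05171.
Total gain g = -0.02028.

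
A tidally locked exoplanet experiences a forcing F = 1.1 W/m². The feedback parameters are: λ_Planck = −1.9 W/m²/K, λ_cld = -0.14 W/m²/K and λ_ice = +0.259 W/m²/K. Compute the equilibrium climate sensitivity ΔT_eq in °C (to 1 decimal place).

0.6 °C

Net feedback parameter λ = (−1.9) + (-0.14) + (+0.259) = -1.781 W/m²/K.
ΔT = −F/λ = −1.1/(-1.781) = 0.6 °C.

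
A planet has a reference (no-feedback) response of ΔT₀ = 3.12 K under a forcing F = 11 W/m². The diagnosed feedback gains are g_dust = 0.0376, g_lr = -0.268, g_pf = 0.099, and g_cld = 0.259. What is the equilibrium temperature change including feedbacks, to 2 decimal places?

3.58 K

Total gain g = 0.0376 − 0.268 + 0.099 + 0.259 = 0.1276.
Amplification A = 1/(1 − 0.1276) = 1.146.
ΔT = 3.12 × 1.146 = 3.58 K.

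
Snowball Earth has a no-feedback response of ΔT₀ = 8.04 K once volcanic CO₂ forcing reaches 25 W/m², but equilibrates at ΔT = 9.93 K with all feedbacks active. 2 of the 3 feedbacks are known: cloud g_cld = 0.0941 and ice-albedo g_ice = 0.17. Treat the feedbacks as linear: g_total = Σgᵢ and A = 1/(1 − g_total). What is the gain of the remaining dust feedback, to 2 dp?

-0.07

Amplification A = ΔT/ΔT₀ = 9.93/8.04 = 1.235.
Total gain g = 1 − 1/A = 1 − 1/1.235 = 0.1903.
Known gains sum to 0.0941 + 0.17 = 0.2641.
g_dust = 0.1903 − 0.2641 = -0.07.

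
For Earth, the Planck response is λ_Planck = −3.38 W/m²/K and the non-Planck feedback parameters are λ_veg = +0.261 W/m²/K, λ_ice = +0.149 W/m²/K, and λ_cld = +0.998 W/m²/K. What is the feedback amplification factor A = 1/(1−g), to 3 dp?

1.714

Convert to gains: g_veg = 0.261/3.38 = 0.07722; g_ice = 0.149/3.38 = 0.04408; g_cld = 0.998/3.38 = 0.2953.
Total gain g = 0.4166.
A = 1/(1 − 0.4166) = 1.714.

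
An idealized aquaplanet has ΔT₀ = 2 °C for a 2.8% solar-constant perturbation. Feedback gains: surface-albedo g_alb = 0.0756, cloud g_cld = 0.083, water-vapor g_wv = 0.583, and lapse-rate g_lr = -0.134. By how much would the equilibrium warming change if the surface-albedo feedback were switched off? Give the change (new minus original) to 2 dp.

-0.82 °C

Original: g = 0.6076, ΔT = 2/(1−0.6076) = 5.0968 °C.
Without surface-albedo: g' = 0.532, ΔT' = 2/(1−0.532) = 4.2735 °C.
Change = 4.2735 − 5.0968 = -0.82 °C.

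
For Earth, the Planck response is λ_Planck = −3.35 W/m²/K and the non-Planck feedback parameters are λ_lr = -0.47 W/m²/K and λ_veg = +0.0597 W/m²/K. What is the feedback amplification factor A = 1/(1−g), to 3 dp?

Convert to gains: g_lr = -0.47/3.35 = -0.1403; g_veg = 0.0597/3.35 = 0.01782.
Total gain g = -0.12248.
A = 1/(1 + 0.12248) = 0.891.

0.891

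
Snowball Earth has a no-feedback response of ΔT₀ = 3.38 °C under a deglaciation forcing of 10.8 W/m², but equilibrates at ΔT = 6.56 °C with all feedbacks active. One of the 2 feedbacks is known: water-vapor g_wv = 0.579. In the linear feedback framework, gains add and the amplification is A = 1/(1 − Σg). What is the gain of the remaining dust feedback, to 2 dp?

Amplification A = ΔT/ΔT₀ = 6.56/3.38 = 1.941.
Total gain g = 1 − 1/A = 1 − 1/1.941 = 0.4848.
The known gain is 0.579.
g_dust = 0.4848 − 0.579 = -0.09.

-0.09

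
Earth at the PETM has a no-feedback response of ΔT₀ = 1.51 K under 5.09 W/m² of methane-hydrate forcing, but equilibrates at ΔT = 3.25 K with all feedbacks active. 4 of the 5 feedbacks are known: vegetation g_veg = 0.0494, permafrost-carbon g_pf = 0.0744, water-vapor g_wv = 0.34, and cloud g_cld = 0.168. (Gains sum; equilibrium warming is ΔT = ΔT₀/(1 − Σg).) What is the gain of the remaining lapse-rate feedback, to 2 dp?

-0.10

Amplification A = ΔT/ΔT₀ = 3.25/1.51 = 2.152.
Total gain g = 1 − 1/A = 1 − 1/2.152 = 0.5353.
Known gains sum to 0.0494 + 0.0744 + 0.34 + 0.168 = 0.6318.
g_lr = 0.5353 − 0.6318 = -0.10.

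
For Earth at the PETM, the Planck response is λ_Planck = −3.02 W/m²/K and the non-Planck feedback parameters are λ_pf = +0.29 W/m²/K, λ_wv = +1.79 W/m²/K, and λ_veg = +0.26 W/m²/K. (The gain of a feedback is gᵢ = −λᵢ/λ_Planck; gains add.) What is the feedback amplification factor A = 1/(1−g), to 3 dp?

Convert to gains: g_pf = 0.29/3.02 = 0.09603; g_wv = 1.79/3.02 = 0.5927; g_veg = 0.26/3.02 = 0.08609.
Total gain g = 0.77482.
A = 1/(1 − 0.77482) = 4.441.

4.441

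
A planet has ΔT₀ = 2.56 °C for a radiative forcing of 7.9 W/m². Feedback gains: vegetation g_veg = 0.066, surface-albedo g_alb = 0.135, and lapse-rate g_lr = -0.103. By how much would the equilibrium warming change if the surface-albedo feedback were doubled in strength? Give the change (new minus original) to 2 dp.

Original: g = 0.098, ΔT = 2.56/(1−0.098) = 2.8381 °C.
With doubled surface-albedo: g' = 0.233, ΔT' = 2.56/(1−0.233) = 3.3377 °C.
Change = 3.3377 − 2.8381 = 0.50 °C.

0.50 °C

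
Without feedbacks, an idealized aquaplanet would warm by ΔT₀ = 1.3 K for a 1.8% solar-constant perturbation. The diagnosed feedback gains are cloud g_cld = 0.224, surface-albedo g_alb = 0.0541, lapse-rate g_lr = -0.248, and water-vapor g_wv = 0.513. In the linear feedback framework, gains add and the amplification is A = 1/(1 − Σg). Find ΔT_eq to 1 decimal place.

Total gain g = 0.224 + 0.0541 − 0.248 + 0.513 = 0.5431.
Amplification A = 1/(1 − 0.5431) = 2.189.
ΔT = 1.3 × 2.189 = 2.8 K.

2.8 K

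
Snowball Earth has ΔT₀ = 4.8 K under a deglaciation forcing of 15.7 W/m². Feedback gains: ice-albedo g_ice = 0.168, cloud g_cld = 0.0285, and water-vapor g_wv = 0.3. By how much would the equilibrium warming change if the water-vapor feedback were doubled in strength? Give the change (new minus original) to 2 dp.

Original: g = 0.4965, ΔT = 4.8/(1−0.4965) = 9.5333 K.
With doubled water-vapor: g' = 0.7965, ΔT' = 4.8/(1−0.7965) = 23.5872 K.
Change = 23.5872 − 9.5333 = 14.05 K.

14.05 K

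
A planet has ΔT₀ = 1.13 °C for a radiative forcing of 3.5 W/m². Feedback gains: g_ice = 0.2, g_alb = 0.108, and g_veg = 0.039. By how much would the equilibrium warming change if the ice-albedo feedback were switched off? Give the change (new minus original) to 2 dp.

-0.41 °C

Original: g = 0.347, ΔT = 1.13/(1−0.347) = 1.7305 °C.
Without ice-albedo: g' = 0.147, ΔT' = 1.13/(1−0.147) = 1.3247 °C.
Change = 1.3247 − 1.7305 = -0.41 °C.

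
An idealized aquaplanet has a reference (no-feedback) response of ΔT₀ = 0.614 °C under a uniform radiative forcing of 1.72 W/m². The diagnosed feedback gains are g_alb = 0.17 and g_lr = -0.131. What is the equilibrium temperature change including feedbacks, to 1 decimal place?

Total gain g = 0.17 − 0.131 = 0.039.
Amplification A = 1/(1 − 0.039) = 1.041.
ΔT = 0.614 × 1.041 = 0.6 °C.

0.6 °C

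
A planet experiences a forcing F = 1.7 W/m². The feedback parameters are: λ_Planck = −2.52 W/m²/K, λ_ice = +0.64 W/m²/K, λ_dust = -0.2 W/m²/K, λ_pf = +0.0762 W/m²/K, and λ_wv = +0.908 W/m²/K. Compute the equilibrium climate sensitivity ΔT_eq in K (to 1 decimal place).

1.6 K

Net feedback parameter λ = (−2.52) + (+0.64) + (-0.2) + (+0.0762) + (+0.908) = -1.0958 W/m²/K.
ΔT = −F/λ = −1.7/(-1.0958) = 1.6 K.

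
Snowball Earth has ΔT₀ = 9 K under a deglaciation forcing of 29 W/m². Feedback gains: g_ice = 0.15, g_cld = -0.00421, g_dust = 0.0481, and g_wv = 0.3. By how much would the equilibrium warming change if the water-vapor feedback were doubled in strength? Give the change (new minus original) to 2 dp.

25.88 K

Original: g = 0.49389, ΔT = 9/(1−0.49389) = 17.7827 K.
With doubled water-vapor: g' = 0.79389, ΔT' = 9/(1−0.79389) = 43.6660 K.
Change = 43.6660 − 17.7827 = 25.88 K.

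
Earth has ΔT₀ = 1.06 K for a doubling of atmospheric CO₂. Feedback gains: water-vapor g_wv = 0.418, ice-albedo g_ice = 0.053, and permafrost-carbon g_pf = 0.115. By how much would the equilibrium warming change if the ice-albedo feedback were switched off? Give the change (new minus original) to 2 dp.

Original: g = 0.586, ΔT = 1.06/(1−0.586) = 2.5604 K.
Without ice-albedo: g' = 0.533, ΔT' = 1.06/(1−0.533) = 2.2698 K.
Change = 2.2698 − 2.5604 = -0.29 K.

-0.29 K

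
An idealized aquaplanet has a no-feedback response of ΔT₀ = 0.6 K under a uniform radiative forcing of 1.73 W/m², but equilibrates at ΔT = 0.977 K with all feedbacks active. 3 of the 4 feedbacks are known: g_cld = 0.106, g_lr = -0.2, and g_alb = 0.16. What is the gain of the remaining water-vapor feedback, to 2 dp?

0.32

Amplification A = ΔT/ΔT₀ = 0.977/0.6 = 1.628.
Total gain g = 1 − 1/A = 1 − 1/1.628 = 0.3857.
Known gains sum to 0.106 − 0.2 + 0.16 = 0.066.
g_wv = 0.3857 − 0.066 = 0.32.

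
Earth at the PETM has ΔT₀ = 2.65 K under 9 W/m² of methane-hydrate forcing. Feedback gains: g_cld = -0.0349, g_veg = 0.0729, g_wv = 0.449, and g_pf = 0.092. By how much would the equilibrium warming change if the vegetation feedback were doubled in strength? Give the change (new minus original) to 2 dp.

Original: g = 0.579, ΔT = 2.65/(1−0.579) = 6.2945 K.
With doubled vegetation: g' = 0.6519, ΔT' = 2.65/(1−0.6519) = 7.6128 K.
Change = 7.6128 − 6.2945 = 1.32 K.

1.32 K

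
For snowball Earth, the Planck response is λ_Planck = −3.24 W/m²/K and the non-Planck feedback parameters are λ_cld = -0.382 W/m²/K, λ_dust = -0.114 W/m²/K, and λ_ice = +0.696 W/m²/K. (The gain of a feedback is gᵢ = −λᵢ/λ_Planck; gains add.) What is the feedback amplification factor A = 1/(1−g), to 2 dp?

Convert to gains: g_cld = -0.382/3.24 = -0.1179; g_dust = -0.114/3.24 = -0.03519; g_ice = 0.696/3.24 = 0.2148.
Total gain g = 0.06171.
A = 1/(1 − 0.06171) = 1.07.

1.07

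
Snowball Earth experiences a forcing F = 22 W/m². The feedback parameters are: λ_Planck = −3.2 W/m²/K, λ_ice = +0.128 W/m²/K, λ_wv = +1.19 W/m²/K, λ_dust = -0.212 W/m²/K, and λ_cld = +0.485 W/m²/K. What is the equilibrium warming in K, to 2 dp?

13.67 K

Net feedback parameter λ = (−3.2) + (+0.128) + (+1.19) + (-0.212) + (+0.485) = -1.609 W/m²/K.
ΔT = −F/λ = −22/(-1.609) = 13.67 K.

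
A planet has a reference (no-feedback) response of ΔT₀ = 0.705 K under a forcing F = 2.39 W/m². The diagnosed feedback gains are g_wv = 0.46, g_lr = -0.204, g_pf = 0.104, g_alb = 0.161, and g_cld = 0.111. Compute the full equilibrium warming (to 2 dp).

1.92 K

Total gain g = 0.46 − 0.204 + 0.104 + 0.161 + 0.111 = 0.632.
Amplification A = 1/(1 − 0.632) = 2.717.
ΔT = 0.705 × 2.717 = 1.92 K.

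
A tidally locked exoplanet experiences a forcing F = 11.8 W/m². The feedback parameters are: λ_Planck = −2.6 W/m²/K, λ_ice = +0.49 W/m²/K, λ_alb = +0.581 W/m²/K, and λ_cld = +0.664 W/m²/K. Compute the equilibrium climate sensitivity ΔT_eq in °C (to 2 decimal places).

13.64 °C

Net feedback parameter λ = (−2.6) + (+0.49) + (+0.581) + (+0.664) = -0.865 W/m²/K.
ΔT = −F/λ = −11.8/(-0.865) = 13.64 °C.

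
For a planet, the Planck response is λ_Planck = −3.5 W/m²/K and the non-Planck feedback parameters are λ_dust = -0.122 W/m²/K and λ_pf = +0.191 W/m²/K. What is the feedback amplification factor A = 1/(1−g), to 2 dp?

Convert to gains: g_dust = -0.122/3.5 = -0.03486; g_pf = 0.191/3.5 = 0.05457.
Total gain g = 0.01971.
A = 1/(1 − 0.01971) = 1.02.

1.02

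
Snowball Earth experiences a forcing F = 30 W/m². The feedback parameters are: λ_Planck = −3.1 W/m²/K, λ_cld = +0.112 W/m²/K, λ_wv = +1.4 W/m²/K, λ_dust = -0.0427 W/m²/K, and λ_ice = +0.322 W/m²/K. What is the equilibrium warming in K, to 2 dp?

22.92 K

Net feedback parameter λ = (−3.1) + (+0.112) + (+1.4) + (-0.0427) + (+0.322) = -1.3087 W/m²/K.
ΔT = −F/λ = −30/(-1.3087) = 22.92 K.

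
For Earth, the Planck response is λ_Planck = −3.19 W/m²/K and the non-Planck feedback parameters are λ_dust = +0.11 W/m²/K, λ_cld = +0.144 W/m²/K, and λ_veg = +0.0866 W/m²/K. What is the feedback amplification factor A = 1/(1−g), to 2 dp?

1.12

Convert to gains: g_dust = 0.11/3.19 = 0.03448; g_cld = 0.144/3.19 = 0.04514; g_veg = 0.0866/3.19 = 0.02715.
Total gain g = 0.10677.
A = 1/(1 − 0.10677) = 1.12.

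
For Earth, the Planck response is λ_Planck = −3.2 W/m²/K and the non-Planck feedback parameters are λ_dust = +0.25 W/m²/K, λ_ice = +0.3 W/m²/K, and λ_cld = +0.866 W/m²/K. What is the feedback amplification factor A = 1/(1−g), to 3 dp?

Convert to gains: g_dust = 0.25/3.2 = 0.07812; g_ice = 0.3/3.2 = 0.09375; g_cld = 0.866/3.2 = 0.2706.
Total gain g = 0.44247.
A = 1/(1 − 0.44247) = 1.794.

1.794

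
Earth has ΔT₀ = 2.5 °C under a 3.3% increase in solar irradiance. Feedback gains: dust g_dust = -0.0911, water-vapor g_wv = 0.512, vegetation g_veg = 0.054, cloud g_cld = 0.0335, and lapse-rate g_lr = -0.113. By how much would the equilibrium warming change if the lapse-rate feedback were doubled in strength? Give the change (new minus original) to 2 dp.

-0.65 °C

Original: g = 0.3954, ΔT = 2.5/(1−0.3954) = 4.1350 °C.
With doubled lapse-rate: g' = 0.2824, ΔT' = 2.5/(1−0.2824) = 3.4838 °C.
Change = 3.4838 − 4.1350 = -0.65 °C.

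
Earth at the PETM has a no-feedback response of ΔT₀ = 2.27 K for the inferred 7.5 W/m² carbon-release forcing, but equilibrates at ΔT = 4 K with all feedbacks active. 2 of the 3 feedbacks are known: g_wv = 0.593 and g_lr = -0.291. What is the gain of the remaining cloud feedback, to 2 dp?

0.13

Amplification A = ΔT/ΔT₀ = 4/2.27 = 1.762.
Total gain g = 1 − 1/A = 1 − 1/1.762 = 0.4325.
Known gains sum to 0.593 − 0.291 = 0.302.
g_cld = 0.4325 − 0.302 = 0.13.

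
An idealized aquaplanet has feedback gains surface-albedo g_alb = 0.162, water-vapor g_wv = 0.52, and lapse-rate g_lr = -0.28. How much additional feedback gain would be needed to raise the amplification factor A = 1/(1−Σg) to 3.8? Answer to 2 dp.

Current total gain = 0.402.
Target gain for A = 3.8: g* = 1 − 1/3.8 = 0.7368.
Additional gain needed = 0.7368 − 0.402 = 0.33.

0.33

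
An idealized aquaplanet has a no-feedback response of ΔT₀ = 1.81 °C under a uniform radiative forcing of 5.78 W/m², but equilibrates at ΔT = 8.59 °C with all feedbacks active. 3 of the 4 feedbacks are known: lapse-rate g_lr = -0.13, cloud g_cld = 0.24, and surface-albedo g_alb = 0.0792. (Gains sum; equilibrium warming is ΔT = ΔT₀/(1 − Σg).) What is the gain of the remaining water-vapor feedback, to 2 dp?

Amplification A = ΔT/ΔT₀ = 8.59/1.81 = 4.746.
Total gain g = 1 − 1/A = 1 − 1/4.746 = 0.7893.
Known gains sum to -0.13 + 0.24 + 0.0792 = 0.1892.
g_wv = 0.7893 − 0.1892 = 0.60.

0.60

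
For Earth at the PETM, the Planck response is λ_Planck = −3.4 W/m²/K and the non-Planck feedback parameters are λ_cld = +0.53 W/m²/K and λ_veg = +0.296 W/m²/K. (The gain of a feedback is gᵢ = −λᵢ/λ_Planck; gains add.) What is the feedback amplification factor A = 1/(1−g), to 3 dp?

1.321

Convert to gains: g_cld = 0.53/3.4 = 0.1559; g_veg = 0.296/3.4 = 0.08706.
Total gain g = 0.24296.
A = 1/(1 − 0.24296) = 1.321.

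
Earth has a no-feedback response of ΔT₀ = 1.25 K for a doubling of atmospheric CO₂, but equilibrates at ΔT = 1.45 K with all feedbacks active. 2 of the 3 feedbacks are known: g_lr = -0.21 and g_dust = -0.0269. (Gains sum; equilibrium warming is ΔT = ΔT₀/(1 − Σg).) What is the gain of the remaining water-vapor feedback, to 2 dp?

0.37

Amplification A = ΔT/ΔT₀ = 1.45/1.25 = 1.16.
Total gain g = 1 − 1/A = 1 − 1/1.16 = 0.1379.
Known gains sum to -0.21 − 0.0269 = -0.2369.
g_wv = 0.1379 + 0.2369 = 0.37.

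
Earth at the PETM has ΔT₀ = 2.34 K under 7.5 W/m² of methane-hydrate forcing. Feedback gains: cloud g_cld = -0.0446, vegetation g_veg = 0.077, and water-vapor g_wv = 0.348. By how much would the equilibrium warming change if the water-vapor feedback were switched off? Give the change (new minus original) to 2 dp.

Original: g = 0.3804, ΔT = 2.34/(1−0.3804) = 3.7766 K.
Without water-vapor: g' = 0.0324, ΔT' = 2.34/(1−0.0324) = 2.4184 K.
Change = 2.4184 − 3.7766 = -1.36 K.

-1.36 K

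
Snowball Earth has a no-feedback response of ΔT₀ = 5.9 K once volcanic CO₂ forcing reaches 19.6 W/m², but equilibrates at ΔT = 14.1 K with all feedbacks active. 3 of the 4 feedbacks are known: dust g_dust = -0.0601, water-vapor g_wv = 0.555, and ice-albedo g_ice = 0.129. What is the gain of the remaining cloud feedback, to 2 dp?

-0.04

Amplification A = ΔT/ΔT₀ = 14.1/5.9 = 2.39.
Total gain g = 1 − 1/A = 1 − 1/2.39 = 0.5816.
Known gains sum to -0.0601 + 0.555 + 0.129 = 0.6239.
g_cld = 0.5816 − 0.6239 = -0.04.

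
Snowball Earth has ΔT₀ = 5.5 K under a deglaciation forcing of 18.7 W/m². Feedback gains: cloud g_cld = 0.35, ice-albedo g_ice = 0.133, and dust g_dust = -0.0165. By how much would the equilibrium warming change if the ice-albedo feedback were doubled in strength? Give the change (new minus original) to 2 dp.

3.42 K

Original: g = 0.4665, ΔT = 5.5/(1−0.4665) = 10.3093 K.
With doubled ice-albedo: g' = 0.5995, ΔT' = 5.5/(1−0.5995) = 13.7328 K.
Change = 13.7328 − 10.3093 = 3.42 K.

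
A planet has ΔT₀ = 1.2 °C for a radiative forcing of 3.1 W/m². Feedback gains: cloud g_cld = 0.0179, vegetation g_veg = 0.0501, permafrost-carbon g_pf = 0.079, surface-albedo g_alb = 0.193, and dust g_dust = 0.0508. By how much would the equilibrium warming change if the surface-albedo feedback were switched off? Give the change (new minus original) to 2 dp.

-0.47 °C

Original: g = 0.3908, ΔT = 1.2/(1−0.3908) = 1.9698 °C.
Without surface-albedo: g' = 0.1978, ΔT' = 1.2/(1−0.1978) = 1.4959 °C.
Change = 1.4959 − 1.9698 = -0.47 °C.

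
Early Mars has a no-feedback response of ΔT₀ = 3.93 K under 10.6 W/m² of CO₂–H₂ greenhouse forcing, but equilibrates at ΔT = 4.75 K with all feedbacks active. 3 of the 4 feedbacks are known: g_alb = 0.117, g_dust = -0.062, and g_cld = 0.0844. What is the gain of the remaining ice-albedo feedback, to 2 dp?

Amplification A = ΔT/ΔT₀ = 4.75/3.93 = 1.209.
Total gain g = 1 − 1/A = 1 − 1/1.209 = 0.1729.
Known gains sum to 0.117 − 0.062 + 0.0844 = 0.1394.
g_ice = 0.1729 − 0.1394 = 0.03.

0.03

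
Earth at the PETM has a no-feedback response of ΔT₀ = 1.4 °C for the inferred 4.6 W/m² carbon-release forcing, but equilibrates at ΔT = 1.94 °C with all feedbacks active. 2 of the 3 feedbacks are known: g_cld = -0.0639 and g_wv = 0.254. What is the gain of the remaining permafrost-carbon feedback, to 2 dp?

Amplification A = ΔT/ΔT₀ = 1.94/1.4 = 1.386.
Total gain g = 1 − 1/A = 1 − 1/1.386 = 0.2785.
Known gains sum to -0.0639 + 0.254 = 0.1901.
g_pf = 0.2785 − 0.1901 = 0.09.

0.09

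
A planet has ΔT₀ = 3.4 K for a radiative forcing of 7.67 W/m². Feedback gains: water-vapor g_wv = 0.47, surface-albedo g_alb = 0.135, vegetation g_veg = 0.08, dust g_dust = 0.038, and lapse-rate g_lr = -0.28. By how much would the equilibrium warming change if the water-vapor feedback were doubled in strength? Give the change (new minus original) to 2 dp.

32.98 K

Original: g = 0.443, ΔT = 3.4/(1−0.443) = 6.1041 K.
With doubled water-vapor: g' = 0.913, ΔT' = 3.4/(1−0.913) = 39.0805 K.
Change = 39.0805 − 6.1041 = 32.98 K.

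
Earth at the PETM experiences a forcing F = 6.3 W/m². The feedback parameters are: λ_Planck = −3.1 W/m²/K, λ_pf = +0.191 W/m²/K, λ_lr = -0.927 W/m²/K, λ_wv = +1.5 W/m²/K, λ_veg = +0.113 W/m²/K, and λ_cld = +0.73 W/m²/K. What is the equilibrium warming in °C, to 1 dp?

Net feedback parameter λ = (−3.1) + (+0.191) + (-0.927) + (+1.5) + (+0.113) + (+0.73) = -1.493 W/m²/K.
ΔT = −F/λ = −6.3/(-1.493) = 4.2 °C.

4.2 °C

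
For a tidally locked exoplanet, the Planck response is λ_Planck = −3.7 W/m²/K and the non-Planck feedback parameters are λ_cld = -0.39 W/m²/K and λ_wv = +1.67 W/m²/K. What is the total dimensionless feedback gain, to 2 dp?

Convert to gains: g_cld = -0.39/3.7 = -0.1054; g_wv = 1.67/3.7 = 0.4514.
Total gain g = 0.346.

0.35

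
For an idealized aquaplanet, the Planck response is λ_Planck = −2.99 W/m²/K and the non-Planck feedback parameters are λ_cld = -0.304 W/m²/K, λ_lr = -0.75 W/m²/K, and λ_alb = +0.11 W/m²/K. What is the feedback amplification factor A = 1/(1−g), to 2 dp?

0.76

Convert to gains: g_cld = -0.304/2.99 = -0.1017; g_lr = -0.75/2.99 = -0.2508; g_alb = 0.11/2.99 = 0.03679.
Total gain g = -0.31571.
A = 1/(1 + 0.31571) = 0.76.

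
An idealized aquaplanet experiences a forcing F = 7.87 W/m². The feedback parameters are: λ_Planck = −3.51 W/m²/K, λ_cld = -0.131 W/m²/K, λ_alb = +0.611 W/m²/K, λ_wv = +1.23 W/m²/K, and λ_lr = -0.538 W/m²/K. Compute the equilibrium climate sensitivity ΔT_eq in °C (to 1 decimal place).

Net feedback parameter λ = (−3.51) + (-0.131) + (+0.611) + (+1.23) + (-0.538) = -2.338 W/m²/K.
ΔT = −F/λ = −7.87/(-2.338) = 3.4 °C.

3.4 °C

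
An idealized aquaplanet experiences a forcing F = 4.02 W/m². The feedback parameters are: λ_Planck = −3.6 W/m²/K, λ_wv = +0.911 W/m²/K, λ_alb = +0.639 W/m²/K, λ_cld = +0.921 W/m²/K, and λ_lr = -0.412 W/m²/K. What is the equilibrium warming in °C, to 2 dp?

Net feedback parameter λ = (−3.6) + (+0.911) + (+0.639) + (+0.921) + (-0.412) = -1.541 W/m²/K.
ΔT = −F/λ = −4.02/(-1.541) = 2.61 °C.

2.61 °C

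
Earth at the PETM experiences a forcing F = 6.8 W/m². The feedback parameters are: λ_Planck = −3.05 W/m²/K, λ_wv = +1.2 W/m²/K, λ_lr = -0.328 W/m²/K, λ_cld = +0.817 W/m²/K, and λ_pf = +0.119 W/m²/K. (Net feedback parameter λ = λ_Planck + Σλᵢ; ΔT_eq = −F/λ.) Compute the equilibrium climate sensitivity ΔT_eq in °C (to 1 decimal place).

Net feedback parameter λ = (−3.05) + (+1.2) + (-0.328) + (+0.817) + (+0.119) = -1.242 W/m²/K.
ΔT = −F/λ = −6.8/(-1.242) = 5.5 °C.

5.5 °C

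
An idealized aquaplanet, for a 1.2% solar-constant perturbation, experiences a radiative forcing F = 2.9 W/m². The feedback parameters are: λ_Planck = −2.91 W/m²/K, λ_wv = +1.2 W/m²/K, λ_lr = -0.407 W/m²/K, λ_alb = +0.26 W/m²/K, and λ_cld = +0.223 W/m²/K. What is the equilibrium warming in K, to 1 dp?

Net feedback parameter λ = (−2.91) + (+1.2) + (-0.407) + (+0.26) + (+0.223) = -1.634 W/m²/K.
ΔT = −F/λ = −2.9/(-1.634) = 1.8 K.

1.8 K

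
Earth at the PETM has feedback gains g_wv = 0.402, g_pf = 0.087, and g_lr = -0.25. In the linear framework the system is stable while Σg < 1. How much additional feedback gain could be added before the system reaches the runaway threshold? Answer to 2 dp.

Current total gain = 0.402 + 0.087 − 0.25 = 0.239.
Margin to runaway = 1 − 0.239 = 0.76.

0.76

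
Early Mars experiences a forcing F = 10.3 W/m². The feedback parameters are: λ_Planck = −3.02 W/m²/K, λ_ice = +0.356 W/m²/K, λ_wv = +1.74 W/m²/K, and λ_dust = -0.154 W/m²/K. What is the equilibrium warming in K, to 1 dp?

9.6 K

Net feedback parameter λ = (−3.02) + (+0.356) + (+1.74) + (-0.154) = -1.078 W/m²/K.
ΔT = −F/λ = −10.3/(-1.078) = 9.6 K.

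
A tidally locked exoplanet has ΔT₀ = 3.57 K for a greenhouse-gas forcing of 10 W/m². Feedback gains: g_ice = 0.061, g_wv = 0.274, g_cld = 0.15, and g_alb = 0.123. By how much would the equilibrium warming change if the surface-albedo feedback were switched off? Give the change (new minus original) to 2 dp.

Original: g = 0.608, ΔT = 3.57/(1−0.608) = 9.1071 K.
Without surface-albedo: g' = 0.485, ΔT' = 3.57/(1−0.485) = 6.9320 K.
Change = 6.9320 − 9.1071 = -2.18 K.

-2.18 K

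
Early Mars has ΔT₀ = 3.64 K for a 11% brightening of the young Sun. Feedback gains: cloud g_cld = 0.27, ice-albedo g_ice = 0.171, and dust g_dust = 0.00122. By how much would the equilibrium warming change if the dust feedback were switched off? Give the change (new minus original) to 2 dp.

-0.01 K

Original: g = 0.44222, ΔT = 3.64/(1−0.44222) = 6.5259 K.
Without dust: g' = 0.441, ΔT' = 3.64/(1−0.441) = 6.5116 K.
Change = 6.5116 − 6.5259 = -0.01 K.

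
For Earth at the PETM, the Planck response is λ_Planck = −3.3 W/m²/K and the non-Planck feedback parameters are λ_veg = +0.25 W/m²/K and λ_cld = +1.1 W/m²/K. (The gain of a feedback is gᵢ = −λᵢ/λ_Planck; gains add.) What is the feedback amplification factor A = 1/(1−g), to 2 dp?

1.69

Convert to gains: g_veg = 0.25/3.3 = 0.07576; g_cld = 1.1/3.3 = 0.3333.
Total gain g = 0.40906.
A = 1/(1 − 0.40906) = 1.69.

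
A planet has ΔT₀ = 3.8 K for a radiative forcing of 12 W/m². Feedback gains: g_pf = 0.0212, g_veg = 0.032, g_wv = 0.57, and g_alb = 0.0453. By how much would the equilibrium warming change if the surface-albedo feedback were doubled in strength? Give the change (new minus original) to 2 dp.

1.81 K

Original: g = 0.6685, ΔT = 3.8/(1−0.6685) = 11.4630 K.
With doubled surface-albedo: g' = 0.7138, ΔT' = 3.8/(1−0.7138) = 13.2774 K.
Change = 13.2774 − 11.4630 = 1.81 K.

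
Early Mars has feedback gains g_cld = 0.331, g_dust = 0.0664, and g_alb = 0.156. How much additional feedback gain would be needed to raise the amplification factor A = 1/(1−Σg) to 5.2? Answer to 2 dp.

Current total gain = 0.5534.
Target gain for A = 5.2: g* = 1 − 1/5.2 = 0.8077.
Additional gain needed = 0.8077 − 0.5534 = 0.25.

0.25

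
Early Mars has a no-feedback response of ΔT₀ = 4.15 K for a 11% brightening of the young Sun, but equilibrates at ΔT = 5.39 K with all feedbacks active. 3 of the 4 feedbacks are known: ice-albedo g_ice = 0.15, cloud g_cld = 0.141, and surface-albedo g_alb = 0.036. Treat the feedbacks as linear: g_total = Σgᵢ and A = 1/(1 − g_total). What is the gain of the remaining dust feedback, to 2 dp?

-0.10

Amplification A = ΔT/ΔT₀ = 5.39/4.15 = 1.299.
Total gain g = 1 − 1/A = 1 − 1/1.299 = 0.2302.
Known gains sum to 0.15 + 0.141 + 0.036 = 0.327.
g_dust = 0.2302 − 0.327 = -0.10.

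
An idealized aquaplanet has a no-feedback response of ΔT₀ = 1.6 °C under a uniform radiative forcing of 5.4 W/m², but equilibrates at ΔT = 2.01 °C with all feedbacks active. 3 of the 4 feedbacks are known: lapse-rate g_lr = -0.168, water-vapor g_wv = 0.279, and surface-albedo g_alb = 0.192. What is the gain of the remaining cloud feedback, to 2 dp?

Amplification A = ΔT/ΔT₀ = 2.01/1.6 = 1.256.
Total gain g = 1 − 1/A = 1 − 1/1.256 = 0.2038.
Known gains sum to -0.168 + 0.279 + 0.192 = 0.303.
g_cld = 0.2038 − 0.303 = -0.10.

-0.10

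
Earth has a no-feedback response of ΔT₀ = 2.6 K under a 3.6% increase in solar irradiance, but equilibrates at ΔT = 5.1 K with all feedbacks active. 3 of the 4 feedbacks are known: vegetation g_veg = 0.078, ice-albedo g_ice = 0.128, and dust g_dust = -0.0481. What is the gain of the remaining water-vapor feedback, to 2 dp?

0.33

Amplification A = ΔT/ΔT₀ = 5.1/2.6 = 1.962.
Total gain g = 1 − 1/A = 1 − 1/1.962 = 0.4903.
Known gains sum to 0.078 + 0.128 − 0.0481 = 0.1579.
g_wv = 0.4903 − 0.1579 = 0.33.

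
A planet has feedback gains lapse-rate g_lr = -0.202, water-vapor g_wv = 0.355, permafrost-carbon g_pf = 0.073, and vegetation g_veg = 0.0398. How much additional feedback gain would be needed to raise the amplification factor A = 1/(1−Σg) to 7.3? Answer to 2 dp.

Current total gain = 0.2658.
Target gain for A = 7.3: g* = 1 − 1/7.3 = 0.863.
Additional gain needed = 0.863 − 0.2658 = 0.60.

0.60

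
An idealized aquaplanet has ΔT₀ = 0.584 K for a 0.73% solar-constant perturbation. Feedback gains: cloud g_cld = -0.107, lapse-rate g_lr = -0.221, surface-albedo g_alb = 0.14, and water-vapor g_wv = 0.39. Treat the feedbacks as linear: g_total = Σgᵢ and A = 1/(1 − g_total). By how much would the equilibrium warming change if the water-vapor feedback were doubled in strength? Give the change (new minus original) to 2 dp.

0.70 K

Original: g = 0.202, ΔT = 0.584/(1−0.202) = 0.7318 K.
With doubled water-vapor: g' = 0.592, ΔT' = 0.584/(1−0.592) = 1.4314 K.
Change = 1.4314 − 0.7318 = 0.70 K.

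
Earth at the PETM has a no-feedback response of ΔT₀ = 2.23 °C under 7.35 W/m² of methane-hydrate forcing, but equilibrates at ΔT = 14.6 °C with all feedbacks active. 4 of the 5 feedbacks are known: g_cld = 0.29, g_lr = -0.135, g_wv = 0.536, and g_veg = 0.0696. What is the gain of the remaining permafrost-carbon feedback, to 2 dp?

0.09

Amplification A = ΔT/ΔT₀ = 14.6/2.23 = 6.547.
Total gain g = 1 − 1/A = 1 − 1/6.547 = 0.8473.
Known gains sum to 0.29 − 0.135 + 0.536 + 0.0696 = 0.7606.
g_pf = 0.8473 − 0.7606 = 0.09.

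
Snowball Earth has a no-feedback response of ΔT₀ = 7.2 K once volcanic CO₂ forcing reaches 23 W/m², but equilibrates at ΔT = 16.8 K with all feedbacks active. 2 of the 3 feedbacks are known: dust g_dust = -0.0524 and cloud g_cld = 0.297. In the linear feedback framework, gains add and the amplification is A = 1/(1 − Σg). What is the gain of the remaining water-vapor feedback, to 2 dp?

0.33

Amplification A = ΔT/ΔT₀ = 16.8/7.2 = 2.333.
Total gain g = 1 − 1/A = 1 − 1/2.333 = 0.5714.
Known gains sum to -0.0524 + 0.297 = 0.2446.
g_wv = 0.5714 − 0.2446 = 0.33.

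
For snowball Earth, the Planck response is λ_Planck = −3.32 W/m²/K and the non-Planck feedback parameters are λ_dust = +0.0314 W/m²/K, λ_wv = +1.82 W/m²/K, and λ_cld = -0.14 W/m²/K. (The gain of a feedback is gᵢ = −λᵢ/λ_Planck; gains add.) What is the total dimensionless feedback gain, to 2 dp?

Convert to gains: g_dust = 0.0314/3.32 = 0.009458; g_wv = 1.82/3.32 = 0.5482; g_cld = -0.14/3.32 = -0.04217.
Total gain g = 0.515488.

0.52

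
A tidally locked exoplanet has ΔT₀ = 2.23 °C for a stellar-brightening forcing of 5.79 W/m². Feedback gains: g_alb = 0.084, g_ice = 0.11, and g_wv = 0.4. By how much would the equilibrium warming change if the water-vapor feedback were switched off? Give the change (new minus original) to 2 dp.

-2.73 °C

Original: g = 0.594, ΔT = 2.23/(1−0.594) = 5.4926 °C.
Without water-vapor: g' = 0.194, ΔT' = 2.23/(1−0.194) = 2.7667 °C.
Change = 2.7667 − 5.4926 = -2.73 °C.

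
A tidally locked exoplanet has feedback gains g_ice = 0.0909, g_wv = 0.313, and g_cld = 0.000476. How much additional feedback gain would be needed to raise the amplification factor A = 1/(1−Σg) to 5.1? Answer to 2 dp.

0.40

Current total gain = 0.404376.
Target gain for A = 5.1: g* = 1 − 1/5.1 = 0.8039.
Additional gain needed = 0.8039 − 0.404376 = 0.40.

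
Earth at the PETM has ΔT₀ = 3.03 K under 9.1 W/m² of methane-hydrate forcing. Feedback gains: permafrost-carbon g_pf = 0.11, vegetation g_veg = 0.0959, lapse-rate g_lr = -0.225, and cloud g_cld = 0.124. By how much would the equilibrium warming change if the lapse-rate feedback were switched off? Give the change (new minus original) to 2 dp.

Original: g = 0.1049, ΔT = 3.03/(1−0.1049) = 3.3851 K.
Without lapse-rate: g' = 0.3299, ΔT' = 3.03/(1−0.3299) = 4.5217 K.
Change = 4.5217 − 3.3851 = 1.14 K.

1.14 K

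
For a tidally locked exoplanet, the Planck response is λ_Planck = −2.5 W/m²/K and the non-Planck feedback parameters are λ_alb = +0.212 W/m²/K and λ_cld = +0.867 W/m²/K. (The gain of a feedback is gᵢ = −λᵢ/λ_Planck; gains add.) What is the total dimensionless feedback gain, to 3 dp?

Convert to gains: g_alb = 0.212/2.5 = 0.0848; g_cld = 0.867/2.5 = 0.3468.
Total gain g = 0.4316.

0.432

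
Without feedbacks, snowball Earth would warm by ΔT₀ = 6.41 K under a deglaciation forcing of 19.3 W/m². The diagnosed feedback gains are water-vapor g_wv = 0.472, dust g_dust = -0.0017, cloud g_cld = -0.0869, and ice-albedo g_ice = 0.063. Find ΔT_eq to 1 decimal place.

Total gain g = 0.472 − 0.0017 − 0.0869 + 0.063 = 0.4464.
Amplification A = 1/(1 − 0.4464) = 1.806.
ΔT = 6.41 × 1.806 = 11.6 K.

11.6 K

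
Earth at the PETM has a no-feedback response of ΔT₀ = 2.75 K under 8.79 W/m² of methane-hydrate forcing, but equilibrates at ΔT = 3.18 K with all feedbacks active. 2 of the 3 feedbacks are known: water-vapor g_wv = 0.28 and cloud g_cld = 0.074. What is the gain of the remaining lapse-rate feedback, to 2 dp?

-0.22

Amplification A = ΔT/ΔT₀ = 3.18/2.75 = 1.156.
Total gain g = 1 − 1/A = 1 − 1/1.156 = 0.1349.
Known gains sum to 0.28 + 0.074 = 0.354.
g_lr = 0.1349 − 0.354 = -0.22.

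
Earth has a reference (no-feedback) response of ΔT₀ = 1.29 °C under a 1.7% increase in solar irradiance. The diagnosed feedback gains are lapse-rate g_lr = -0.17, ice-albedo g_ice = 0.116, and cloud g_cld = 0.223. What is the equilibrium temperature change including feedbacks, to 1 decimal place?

1.6 °C

Total gain g = -0.17 + 0.116 + 0.223 = 0.169.
Amplification A = 1/(1 − 0.169) = 1.203.
ΔT = 1.29 × 1.203 = 1.6 °C.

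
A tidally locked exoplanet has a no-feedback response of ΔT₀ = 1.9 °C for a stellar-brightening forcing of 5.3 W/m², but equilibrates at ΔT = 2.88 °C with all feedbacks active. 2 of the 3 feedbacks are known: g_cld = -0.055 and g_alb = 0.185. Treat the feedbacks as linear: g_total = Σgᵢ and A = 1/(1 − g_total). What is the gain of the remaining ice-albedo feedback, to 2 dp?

Amplification A = ΔT/ΔT₀ = 2.88/1.9 = 1.516.
Total gain g = 1 − 1/A = 1 − 1/1.516 = 0.3404.
Known gains sum to -0.055 + 0.185 = 0.13.
g_ice = 0.3404 − 0.13 = 0.21.

0.21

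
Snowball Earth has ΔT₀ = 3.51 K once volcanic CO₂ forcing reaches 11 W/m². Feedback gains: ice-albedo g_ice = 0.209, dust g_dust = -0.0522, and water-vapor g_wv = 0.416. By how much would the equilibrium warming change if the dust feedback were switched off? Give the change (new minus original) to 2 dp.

1.14 K

Original: g = 0.5728, ΔT = 3.51/(1−0.5728) = 8.2163 K.
Without dust: g' = 0.625, ΔT' = 3.51/(1−0.625) = 9.3600 K.
Change = 9.3600 − 8.2163 = 1.14 K.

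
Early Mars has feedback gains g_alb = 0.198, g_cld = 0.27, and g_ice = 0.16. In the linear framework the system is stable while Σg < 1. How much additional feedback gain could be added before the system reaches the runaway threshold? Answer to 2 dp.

Current total gain = 0.198 + 0.27 + 0.16 = 0.628.
Margin to runaway = 1 − 0.628 = 0.37.

0.37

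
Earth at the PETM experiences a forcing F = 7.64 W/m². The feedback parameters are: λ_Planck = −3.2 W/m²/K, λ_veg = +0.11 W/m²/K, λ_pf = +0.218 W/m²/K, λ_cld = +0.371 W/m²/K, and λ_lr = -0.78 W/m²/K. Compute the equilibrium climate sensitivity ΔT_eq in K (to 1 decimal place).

Net feedback parameter λ = (−3.2) + (+0.11) + (+0.218) + (+0.371) + (-0.78) = -3.281 W/m²/K.
ΔT = −F/λ = −7.64/(-3.281) = 2.3 K.

2.3 K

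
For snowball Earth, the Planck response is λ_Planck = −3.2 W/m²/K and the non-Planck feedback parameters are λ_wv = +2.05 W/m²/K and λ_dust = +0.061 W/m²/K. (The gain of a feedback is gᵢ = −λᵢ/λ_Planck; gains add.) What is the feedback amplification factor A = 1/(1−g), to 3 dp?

2.938

Convert to gains: g_wv = 2.05/3.2 = 0.6406; g_dust = 0.061/3.2 = 0.01906.
Total gain g = 0.65966.
A = 1/(1 − 0.65966) = 2.938.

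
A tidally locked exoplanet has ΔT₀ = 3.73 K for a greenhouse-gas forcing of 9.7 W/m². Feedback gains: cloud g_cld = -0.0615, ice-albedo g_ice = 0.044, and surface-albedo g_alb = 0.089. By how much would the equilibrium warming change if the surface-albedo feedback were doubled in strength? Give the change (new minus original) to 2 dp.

Original: g = 0.0715, ΔT = 3.73/(1−0.0715) = 4.0172 K.
With doubled surface-albedo: g' = 0.1605, ΔT' = 3.73/(1−0.1605) = 4.4431 K.
Change = 4.4431 − 4.0172 = 0.43 K.

0.43 K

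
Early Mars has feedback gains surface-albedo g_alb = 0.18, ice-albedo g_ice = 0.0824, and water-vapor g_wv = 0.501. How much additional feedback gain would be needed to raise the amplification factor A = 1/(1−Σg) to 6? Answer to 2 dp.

0.07

Current total gain = 0.7634.
Target gain for A = 6: g* = 1 − 1/6 = 0.8333.
Additional gain needed = 0.8333 − 0.7634 = 0.07.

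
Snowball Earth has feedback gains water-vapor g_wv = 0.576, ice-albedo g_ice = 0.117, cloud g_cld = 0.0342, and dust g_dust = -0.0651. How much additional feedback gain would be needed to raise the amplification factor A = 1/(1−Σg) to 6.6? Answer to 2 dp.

0.19

Current total gain = 0.6621.
Target gain for A = 6.6: g* = 1 − 1/6.6 = 0.8485.
Additional gain needed = 0.8485 − 0.6621 = 0.19.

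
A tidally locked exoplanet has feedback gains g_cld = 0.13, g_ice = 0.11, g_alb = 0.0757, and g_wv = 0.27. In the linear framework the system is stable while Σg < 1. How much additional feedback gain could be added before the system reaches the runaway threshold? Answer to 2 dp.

0.41

Current total gain = 0.13 + 0.11 + 0.0757 + 0.27 = 0.5857.
Margin to runaway = 1 − 0.5857 = 0.41.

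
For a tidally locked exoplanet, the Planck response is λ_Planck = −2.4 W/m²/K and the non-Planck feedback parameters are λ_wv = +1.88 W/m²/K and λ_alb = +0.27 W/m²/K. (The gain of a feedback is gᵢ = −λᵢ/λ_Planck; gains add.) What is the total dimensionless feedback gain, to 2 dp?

Convert to gains: g_wv = 1.88/2.4 = 0.7833; g_alb = 0.27/2.4 = 0.1125.
Total gain g = 0.8958.

0.90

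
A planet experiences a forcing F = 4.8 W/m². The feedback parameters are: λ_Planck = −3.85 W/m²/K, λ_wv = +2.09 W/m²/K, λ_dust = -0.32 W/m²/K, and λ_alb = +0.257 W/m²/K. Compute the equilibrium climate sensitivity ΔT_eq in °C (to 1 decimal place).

Net feedback parameter λ = (−3.85) + (+2.09) + (-0.32) + (+0.257) = -1.823 W/m²/K.
ΔT = −F/λ = −4.8/(-1.823) = 2.6 °C.

2.6 °C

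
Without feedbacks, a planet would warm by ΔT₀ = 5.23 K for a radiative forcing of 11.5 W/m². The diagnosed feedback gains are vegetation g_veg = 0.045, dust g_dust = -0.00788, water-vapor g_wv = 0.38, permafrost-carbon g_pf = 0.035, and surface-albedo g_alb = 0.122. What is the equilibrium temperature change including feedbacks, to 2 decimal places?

Total gain g = 0.045 − 0.00788 + 0.38 + 0.035 + 0.122 = 0.57412.
Amplification A = 1/(1 − 0.57412) = 2.348.
ΔT = 5.23 × 2.348 = 12.28 K.

12.28 K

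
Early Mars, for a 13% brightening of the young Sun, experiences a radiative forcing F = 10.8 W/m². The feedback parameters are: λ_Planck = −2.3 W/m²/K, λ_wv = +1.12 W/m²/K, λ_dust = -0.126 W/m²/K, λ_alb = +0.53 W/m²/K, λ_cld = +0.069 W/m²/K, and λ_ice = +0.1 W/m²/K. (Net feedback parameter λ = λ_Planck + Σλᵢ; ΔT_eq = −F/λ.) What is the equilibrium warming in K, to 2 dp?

Net feedback parameter λ = (−2.3) + (+1.12) + (-0.126) + (+0.53) + (+0.069) + (+0.1) = -0.607 W/m²/K.
ΔT = −F/λ = −10.8/(-0.607) = 17.79 K.

17.79 K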